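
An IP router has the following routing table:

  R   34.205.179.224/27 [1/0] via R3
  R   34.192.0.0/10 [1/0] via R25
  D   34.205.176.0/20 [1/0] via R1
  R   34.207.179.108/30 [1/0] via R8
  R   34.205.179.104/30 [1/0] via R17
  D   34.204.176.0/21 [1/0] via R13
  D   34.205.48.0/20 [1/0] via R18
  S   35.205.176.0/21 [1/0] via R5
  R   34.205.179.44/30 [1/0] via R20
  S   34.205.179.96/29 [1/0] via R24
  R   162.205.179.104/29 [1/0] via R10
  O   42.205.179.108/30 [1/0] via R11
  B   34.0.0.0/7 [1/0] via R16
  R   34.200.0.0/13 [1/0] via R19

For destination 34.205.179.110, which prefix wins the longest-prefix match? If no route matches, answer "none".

Entries matching 34.205.179.110:
  34.0.0.0/7 (34.0.0.0 - 35.255.255.255)
  34.192.0.0/10 (34.192.0.0 - 34.255.255.255)
  34.200.0.0/13 (34.200.0.0 - 34.207.255.255)
  34.205.176.0/20 (34.205.176.0 - 34.205.191.255)
Most specific is 34.205.176.0/20.

34.205.176.0/20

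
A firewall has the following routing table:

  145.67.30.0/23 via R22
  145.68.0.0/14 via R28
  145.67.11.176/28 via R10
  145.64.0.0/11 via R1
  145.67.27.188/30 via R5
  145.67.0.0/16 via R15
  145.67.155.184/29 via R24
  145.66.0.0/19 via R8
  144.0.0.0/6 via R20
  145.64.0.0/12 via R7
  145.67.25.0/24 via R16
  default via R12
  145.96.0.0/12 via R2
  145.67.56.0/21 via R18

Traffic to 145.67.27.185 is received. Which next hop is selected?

Routes whose prefix contains 145.67.27.185:
  0.0.0.0/0 (default, matches everything) -> R12
  144.0.0.0/6 (144.0.0.0 - 147.255.255.255) -> R20
  145.64.0.0/11 (145.64.0.0 - 145.95.255.255) -> R1
  145.64.0.0/12 (145.64.0.0 - 145.79.255.255) -> R7
  145.67.0.0/16 (145.67.0.0 - 145.67.255.255) -> R15
More-specific entries that do NOT match:
  145.67.27.188/30 (145.67.27.188 - 145.67.27.191) does not contain 145.67.27.185
  145.67.155.184/29 (145.67.155.184 - 145.67.155.191) does not contain 145.67.27.185
  145.67.11.176/28 (145.67.11.176 - 145.67.11.191) does not contain 145.67.27.185
  145.67.25.0/24 (145.67.25.0 - 145.67.25.255) does not contain 145.67.27.185
  145.67.30.0/23 (145.67.30.0 - 145.67.31.255) does not contain 145.67.27.185
  145.67.56.0/21 (145.67.56.0 - 145.67.63.255) does not contain 145.67.27.185
  145.66.0.0/19 (145.66.0.0 - 145.66.31.255) does not contain 145.67.27.185
Longest matching prefix is /16 -> next hop R15.

R15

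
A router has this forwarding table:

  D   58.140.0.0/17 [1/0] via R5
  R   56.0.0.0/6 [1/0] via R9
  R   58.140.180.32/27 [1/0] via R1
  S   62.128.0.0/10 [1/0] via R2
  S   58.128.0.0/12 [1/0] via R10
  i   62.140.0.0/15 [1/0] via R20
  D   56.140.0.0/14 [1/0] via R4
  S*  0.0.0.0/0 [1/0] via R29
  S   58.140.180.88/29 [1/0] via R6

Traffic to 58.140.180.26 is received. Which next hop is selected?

Routes whose prefix contains 58.140.180.26:
  0.0.0.0/0 (default, matches everything) -> R29
  56.0.0.0/6 (56.0.0.0 - 59.255.255.255) -> R9
  58.128.0.0/12 (58.128.0.0 - 58.143.255.255) -> R10
More-specific entries that do NOT match:
  58.140.180.88/29 (58.140.180.88 - 58.140.180.95) does not contain 58.140.180.26
  58.140.180.32/27 (58.140.180.32 - 58.140.180.63) does not contain 58.140.180.26
  58.140.0.0/17 (58.140.0.0 - 58.140.127.255) does not contain 58.140.180.26
  62.140.0.0/15 (62.140.0.0 - 62.141.255.255) does not contain 58.140.180.26
  56.140.0.0/14 (56.140.0.0 - 56.143.255.255) does not contain 58.140.180.26
Longest matching prefix is /12 -> next hop R10.

R10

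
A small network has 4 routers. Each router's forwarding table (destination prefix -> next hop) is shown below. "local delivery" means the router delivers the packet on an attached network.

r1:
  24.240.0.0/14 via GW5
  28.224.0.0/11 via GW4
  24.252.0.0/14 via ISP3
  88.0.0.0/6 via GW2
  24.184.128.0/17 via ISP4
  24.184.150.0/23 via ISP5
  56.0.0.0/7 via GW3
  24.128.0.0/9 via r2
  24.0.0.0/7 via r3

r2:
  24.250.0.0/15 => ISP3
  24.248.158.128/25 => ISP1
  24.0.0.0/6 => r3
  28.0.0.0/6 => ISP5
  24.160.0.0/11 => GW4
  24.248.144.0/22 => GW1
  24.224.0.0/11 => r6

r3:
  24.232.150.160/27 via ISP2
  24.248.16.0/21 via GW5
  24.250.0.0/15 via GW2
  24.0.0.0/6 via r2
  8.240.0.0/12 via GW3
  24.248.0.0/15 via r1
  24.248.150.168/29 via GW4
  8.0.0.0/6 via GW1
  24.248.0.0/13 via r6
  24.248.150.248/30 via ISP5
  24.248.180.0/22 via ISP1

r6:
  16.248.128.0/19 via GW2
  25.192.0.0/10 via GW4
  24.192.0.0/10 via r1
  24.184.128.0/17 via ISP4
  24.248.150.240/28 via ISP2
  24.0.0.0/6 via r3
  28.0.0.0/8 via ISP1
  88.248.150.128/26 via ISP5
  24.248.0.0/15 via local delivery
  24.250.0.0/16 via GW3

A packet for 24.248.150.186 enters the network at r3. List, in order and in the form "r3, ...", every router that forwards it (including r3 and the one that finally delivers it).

At r3: longest match for 24.248.150.186 is 24.248.0.0/15 -> r1
At r1: longest match for 24.248.150.186 is 24.128.0.0/9 -> r2
At r2: longest match for 24.248.150.186 is 24.224.0.0/11 -> r6
At r6: longest match for 24.248.150.186 is 24.248.0.0/15 -> local delivery

r3, r1, r2, r6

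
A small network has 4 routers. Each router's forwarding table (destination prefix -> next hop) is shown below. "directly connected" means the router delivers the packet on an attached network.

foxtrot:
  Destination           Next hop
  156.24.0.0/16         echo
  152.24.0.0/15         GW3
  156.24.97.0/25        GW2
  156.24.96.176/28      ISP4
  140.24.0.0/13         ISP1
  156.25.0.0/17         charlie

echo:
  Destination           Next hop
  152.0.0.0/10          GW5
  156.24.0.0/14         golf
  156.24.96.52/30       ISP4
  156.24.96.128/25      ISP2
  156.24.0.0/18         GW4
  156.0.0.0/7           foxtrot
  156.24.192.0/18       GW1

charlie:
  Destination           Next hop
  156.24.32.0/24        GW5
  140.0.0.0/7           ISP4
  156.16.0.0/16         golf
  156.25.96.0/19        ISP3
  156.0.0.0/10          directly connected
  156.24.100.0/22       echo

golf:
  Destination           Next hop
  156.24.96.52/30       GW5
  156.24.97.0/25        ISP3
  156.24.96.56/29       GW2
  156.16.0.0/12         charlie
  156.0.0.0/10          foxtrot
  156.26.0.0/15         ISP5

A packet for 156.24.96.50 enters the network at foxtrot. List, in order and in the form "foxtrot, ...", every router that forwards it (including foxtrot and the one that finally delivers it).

At foxtrot: longest match for 156.24.96.50 is 156.24.0.0/16 -> echo
At echo: longest match for 156.24.96.50 is 156.24.0.0/14 -> golf
At golf: longest match for 156.24.96.50 is 156.16.0.0/12 -> charlie
At charlie: longest match for 156.24.96.50 is 156.0.0.0/10 -> directly connected

foxtrot, echo, golf, charlie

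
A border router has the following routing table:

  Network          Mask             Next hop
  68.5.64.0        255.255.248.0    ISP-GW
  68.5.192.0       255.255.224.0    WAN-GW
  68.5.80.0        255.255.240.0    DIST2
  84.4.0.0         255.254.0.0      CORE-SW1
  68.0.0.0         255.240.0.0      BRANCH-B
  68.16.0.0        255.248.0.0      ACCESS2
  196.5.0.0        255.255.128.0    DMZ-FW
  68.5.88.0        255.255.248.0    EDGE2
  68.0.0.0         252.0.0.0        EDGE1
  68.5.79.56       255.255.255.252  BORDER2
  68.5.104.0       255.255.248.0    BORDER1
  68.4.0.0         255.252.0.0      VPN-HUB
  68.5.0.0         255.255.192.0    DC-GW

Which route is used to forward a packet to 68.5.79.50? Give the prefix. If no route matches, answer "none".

68.4.0.0/14

Entries matching 68.5.79.50:
  68.0.0.0/6 (68.0.0.0 - 71.255.255.255)
  68.0.0.0/12 (68.0.0.0 - 68.15.255.255)
  68.4.0.0/14 (68.4.0.0 - 68.7.255.255)
Most specific is 68.4.0.0/14.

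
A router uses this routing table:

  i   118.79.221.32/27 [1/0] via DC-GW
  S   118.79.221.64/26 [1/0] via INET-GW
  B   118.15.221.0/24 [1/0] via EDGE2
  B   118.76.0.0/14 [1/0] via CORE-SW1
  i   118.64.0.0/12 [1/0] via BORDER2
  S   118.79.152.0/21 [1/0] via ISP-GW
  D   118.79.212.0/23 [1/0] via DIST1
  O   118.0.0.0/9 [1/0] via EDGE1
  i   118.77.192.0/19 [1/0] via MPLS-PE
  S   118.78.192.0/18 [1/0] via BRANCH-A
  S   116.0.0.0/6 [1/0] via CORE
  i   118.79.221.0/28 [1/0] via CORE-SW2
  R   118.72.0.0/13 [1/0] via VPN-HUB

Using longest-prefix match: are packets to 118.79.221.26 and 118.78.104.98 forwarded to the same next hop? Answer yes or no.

yes

118.79.221.26: longest match 118.76.0.0/14 -> CORE-SW1
118.78.104.98: longest match 118.76.0.0/14 -> CORE-SW1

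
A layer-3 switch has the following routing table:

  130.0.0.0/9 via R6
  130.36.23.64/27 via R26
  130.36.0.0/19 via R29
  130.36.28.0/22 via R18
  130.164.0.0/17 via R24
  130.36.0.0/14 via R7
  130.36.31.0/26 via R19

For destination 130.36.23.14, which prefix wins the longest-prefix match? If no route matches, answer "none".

130.36.0.0/19

Entries matching 130.36.23.14:
  130.0.0.0/9 (130.0.0.0 - 130.127.255.255)
  130.36.0.0/14 (130.36.0.0 - 130.39.255.255)
  130.36.0.0/19 (130.36.0.0 - 130.36.31.255)
Most specific is 130.36.0.0/19.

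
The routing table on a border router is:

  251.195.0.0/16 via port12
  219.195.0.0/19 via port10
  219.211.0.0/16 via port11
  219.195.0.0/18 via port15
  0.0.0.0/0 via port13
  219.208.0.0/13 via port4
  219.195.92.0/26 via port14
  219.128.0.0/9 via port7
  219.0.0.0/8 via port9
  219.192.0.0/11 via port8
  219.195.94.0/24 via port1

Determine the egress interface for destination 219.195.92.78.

port8

Routes whose prefix contains 219.195.92.78:
  0.0.0.0/0 (default, matches everything) -> port13
  219.0.0.0/8 (219.0.0.0 - 219.255.255.255) -> port9
  219.128.0.0/9 (219.128.0.0 - 219.255.255.255) -> port7
  219.192.0.0/11 (219.192.0.0 - 219.223.255.255) -> port8
More-specific entries that do NOT match:
  219.195.92.0/26 (219.195.92.0 - 219.195.92.63) does not contain 219.195.92.78
  219.195.94.0/24 (219.195.94.0 - 219.195.94.255) does not contain 219.195.92.78
  219.195.0.0/19 (219.195.0.0 - 219.195.31.255) does not contain 219.195.92.78
  219.195.0.0/18 (219.195.0.0 - 219.195.63.255) does not contain 219.195.92.78
  251.195.0.0/16 (251.195.0.0 - 251.195.255.255) does not contain 219.195.92.78
  219.211.0.0/16 (219.211.0.0 - 219.211.255.255) does not contain 219.195.92.78
  219.208.0.0/13 (219.208.0.0 - 219.215.255.255) does not contain 219.195.92.78
Longest matching prefix is /11 -> interface port8.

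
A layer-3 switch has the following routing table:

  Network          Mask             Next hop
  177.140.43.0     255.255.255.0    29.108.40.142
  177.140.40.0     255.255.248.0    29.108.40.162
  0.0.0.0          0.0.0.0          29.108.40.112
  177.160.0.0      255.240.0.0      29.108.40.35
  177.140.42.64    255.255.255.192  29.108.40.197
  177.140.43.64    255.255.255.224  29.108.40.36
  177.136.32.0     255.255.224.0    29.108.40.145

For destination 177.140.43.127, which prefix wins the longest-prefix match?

Entries matching 177.140.43.127:
  0.0.0.0/0 (default, matches everything)
  177.140.40.0/21 (177.140.40.0 - 177.140.47.255)
  177.140.43.0/24 (177.140.43.0 - 177.140.43.255)
Most specific is 177.140.43.0/24.

177.140.43.0/24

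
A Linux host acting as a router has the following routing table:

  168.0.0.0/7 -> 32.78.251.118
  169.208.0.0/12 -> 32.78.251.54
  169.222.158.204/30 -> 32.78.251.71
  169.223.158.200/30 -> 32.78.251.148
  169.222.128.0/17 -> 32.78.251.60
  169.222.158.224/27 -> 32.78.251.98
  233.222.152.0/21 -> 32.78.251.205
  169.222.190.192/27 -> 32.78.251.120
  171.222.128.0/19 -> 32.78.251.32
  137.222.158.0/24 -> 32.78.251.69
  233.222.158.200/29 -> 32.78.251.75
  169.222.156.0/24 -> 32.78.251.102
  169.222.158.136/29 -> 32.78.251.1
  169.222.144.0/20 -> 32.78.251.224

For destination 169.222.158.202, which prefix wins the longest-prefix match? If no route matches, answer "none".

169.222.144.0/20

Entries matching 169.222.158.202:
  168.0.0.0/7 (168.0.0.0 - 169.255.255.255)
  169.208.0.0/12 (169.208.0.0 - 169.223.255.255)
  169.222.128.0/17 (169.222.128.0 - 169.222.255.255)
  169.222.144.0/20 (169.222.144.0 - 169.222.159.255)
Most specific is 169.222.144.0/20.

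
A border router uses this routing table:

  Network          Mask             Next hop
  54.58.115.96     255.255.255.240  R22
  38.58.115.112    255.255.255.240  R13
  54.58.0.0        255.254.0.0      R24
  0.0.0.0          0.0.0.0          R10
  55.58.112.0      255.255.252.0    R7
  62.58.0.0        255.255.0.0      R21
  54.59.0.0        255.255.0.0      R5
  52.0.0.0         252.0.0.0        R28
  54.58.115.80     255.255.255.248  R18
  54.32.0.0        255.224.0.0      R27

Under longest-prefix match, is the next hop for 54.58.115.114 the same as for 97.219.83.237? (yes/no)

no

54.58.115.114: longest match 54.58.0.0/15 -> R24
97.219.83.237: longest match 0.0.0.0/0 -> R10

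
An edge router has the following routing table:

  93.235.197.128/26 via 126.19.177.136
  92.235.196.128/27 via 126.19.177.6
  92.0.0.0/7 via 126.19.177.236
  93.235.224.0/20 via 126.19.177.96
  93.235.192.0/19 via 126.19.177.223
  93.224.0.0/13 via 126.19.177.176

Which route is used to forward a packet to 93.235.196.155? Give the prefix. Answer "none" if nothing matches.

Entries matching 93.235.196.155:
  92.0.0.0/7 (92.0.0.0 - 93.255.255.255)
  93.235.192.0/19 (93.235.192.0 - 93.235.223.255)
Most specific is 93.235.192.0/19.

93.235.192.0/19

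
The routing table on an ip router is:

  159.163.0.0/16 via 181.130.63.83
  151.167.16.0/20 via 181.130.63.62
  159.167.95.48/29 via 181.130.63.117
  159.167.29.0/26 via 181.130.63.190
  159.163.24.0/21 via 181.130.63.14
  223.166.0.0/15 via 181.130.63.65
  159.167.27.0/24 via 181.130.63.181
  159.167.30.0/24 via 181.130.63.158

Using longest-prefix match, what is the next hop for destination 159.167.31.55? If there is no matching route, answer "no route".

No entry's prefix contains 159.167.31.55; there is no default route.

no route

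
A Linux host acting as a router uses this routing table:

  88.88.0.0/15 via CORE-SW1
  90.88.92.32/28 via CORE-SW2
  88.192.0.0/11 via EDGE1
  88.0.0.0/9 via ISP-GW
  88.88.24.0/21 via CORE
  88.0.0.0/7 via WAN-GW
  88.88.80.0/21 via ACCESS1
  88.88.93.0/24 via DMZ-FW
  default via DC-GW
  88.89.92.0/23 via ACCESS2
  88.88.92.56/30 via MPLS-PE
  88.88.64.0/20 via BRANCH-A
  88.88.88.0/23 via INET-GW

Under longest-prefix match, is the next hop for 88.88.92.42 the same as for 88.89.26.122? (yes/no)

yes

88.88.92.42: longest match 88.88.0.0/15 -> CORE-SW1
88.89.26.122: longest match 88.88.0.0/15 -> CORE-SW1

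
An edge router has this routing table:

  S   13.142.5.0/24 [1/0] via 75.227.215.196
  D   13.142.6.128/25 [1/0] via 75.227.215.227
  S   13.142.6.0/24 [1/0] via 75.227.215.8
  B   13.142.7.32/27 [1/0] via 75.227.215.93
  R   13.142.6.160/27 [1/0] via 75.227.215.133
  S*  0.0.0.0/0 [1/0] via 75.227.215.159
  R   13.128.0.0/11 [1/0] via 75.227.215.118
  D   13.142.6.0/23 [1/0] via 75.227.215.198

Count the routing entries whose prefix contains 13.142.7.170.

3

Prefixes containing 13.142.7.170:
  0.0.0.0/0 (default, matches everything)
  13.128.0.0/11 (13.128.0.0 - 13.159.255.255)
  13.142.6.0/23 (13.142.6.0 - 13.142.7.255)
Total matching entries: 3.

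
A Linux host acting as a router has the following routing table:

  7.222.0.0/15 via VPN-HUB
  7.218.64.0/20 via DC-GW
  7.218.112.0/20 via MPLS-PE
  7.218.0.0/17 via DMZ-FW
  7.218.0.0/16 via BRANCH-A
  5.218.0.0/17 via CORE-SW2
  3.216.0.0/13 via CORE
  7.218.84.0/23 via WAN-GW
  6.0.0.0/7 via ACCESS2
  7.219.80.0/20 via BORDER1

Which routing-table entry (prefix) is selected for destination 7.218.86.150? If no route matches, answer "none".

7.218.0.0/17

Entries matching 7.218.86.150:
  6.0.0.0/7 (6.0.0.0 - 7.255.255.255)
  7.218.0.0/16 (7.218.0.0 - 7.218.255.255)
  7.218.0.0/17 (7.218.0.0 - 7.218.127.255)
Most specific is 7.218.0.0/17.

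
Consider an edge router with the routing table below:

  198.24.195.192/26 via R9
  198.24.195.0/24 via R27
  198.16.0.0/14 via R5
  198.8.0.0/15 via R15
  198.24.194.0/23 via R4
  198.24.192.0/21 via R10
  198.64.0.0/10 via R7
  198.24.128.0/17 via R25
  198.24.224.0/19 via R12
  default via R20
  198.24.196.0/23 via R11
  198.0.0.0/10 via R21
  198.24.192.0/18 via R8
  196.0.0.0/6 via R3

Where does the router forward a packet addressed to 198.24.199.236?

R10

Routes whose prefix contains 198.24.199.236:
  0.0.0.0/0 (default, matches everything) -> R20
  196.0.0.0/6 (196.0.0.0 - 199.255.255.255) -> R3
  198.0.0.0/10 (198.0.0.0 - 198.63.255.255) -> R21
  198.24.128.0/17 (198.24.128.0 - 198.24.255.255) -> R25
  198.24.192.0/18 (198.24.192.0 - 198.24.255.255) -> R8
  198.24.192.0/21 (198.24.192.0 - 198.24.199.255) -> R10
More-specific entries that do NOT match:
  198.24.195.192/26 (198.24.195.192 - 198.24.195.255) does not contain 198.24.199.236
  198.24.195.0/24 (198.24.195.0 - 198.24.195.255) does not contain 198.24.199.236
  198.24.194.0/23 (198.24.194.0 - 198.24.195.255) does not contain 198.24.199.236
  198.24.196.0/23 (198.24.196.0 - 198.24.197.255) does not contain 198.24.199.236
Longest matching prefix is /21 -> next hop R10.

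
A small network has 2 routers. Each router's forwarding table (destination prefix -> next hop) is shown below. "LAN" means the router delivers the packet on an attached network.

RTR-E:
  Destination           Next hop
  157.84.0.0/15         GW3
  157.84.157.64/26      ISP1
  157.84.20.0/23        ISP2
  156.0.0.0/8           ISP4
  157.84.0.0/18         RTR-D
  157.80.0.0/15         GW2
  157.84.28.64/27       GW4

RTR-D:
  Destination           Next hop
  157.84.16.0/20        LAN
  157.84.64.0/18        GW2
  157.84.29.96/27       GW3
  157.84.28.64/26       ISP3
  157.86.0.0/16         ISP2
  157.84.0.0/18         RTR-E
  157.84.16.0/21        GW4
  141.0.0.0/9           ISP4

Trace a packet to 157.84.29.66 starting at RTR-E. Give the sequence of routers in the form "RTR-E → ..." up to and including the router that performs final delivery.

RTR-E → RTR-D

At RTR-E: longest match for 157.84.29.66 is 157.84.0.0/18 -> RTR-D
At RTR-D: longest match for 157.84.29.66 is 157.84.16.0/20 -> LAN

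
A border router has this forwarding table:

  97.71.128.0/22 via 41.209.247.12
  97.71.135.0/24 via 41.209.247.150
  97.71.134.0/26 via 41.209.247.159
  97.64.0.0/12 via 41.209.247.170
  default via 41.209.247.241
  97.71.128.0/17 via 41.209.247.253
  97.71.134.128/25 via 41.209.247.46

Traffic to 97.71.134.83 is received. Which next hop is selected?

Routes whose prefix contains 97.71.134.83:
  0.0.0.0/0 (default, matches everything) -> 41.209.247.241
  97.64.0.0/12 (97.64.0.0 - 97.79.255.255) -> 41.209.247.170
  97.71.128.0/17 (97.71.128.0 - 97.71.255.255) -> 41.209.247.253
More-specific entries that do NOT match:
  97.71.134.0/26 (97.71.134.0 - 97.71.134.63) does not contain 97.71.134.83
  97.71.134.128/25 (97.71.134.128 - 97.71.134.255) does not contain 97.71.134.83
  97.71.135.0/24 (97.71.135.0 - 97.71.135.255) does not contain 97.71.134.83
  97.71.128.0/22 (97.71.128.0 - 97.71.131.255) does not contain 97.71.134.83
Longest matching prefix is /17 -> next hop 41.209.247.253.

41.209.247.253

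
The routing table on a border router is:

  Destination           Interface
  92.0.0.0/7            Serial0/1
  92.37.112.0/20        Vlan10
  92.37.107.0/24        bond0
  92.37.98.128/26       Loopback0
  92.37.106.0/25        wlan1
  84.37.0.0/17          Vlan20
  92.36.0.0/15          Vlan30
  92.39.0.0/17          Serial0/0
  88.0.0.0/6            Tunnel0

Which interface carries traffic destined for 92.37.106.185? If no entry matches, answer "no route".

Vlan30

Routes whose prefix contains 92.37.106.185:
  92.0.0.0/7 (92.0.0.0 - 93.255.255.255) -> Serial0/1
  92.36.0.0/15 (92.36.0.0 - 92.37.255.255) -> Vlan30
More-specific entries that do NOT match:
  92.37.98.128/26 (92.37.98.128 - 92.37.98.191) does not contain 92.37.106.185
  92.37.106.0/25 (92.37.106.0 - 92.37.106.127) does not contain 92.37.106.185
  92.37.107.0/24 (92.37.107.0 - 92.37.107.255) does not contain 92.37.106.185
  92.37.112.0/20 (92.37.112.0 - 92.37.127.255) does not contain 92.37.106.185
  84.37.0.0/17 (84.37.0.0 - 84.37.127.255) does not contain 92.37.106.185
  92.39.0.0/17 (92.39.0.0 - 92.39.127.255) does not contain 92.37.106.185
Longest matching prefix is /15 -> interface Vlan30.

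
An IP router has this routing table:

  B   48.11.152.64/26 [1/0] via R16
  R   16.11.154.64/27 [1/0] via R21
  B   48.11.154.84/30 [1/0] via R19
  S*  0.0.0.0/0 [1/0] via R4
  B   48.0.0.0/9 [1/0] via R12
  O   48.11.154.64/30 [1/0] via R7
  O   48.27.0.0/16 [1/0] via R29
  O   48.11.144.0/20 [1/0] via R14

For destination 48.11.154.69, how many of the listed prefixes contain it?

Prefixes containing 48.11.154.69:
  0.0.0.0/0 (default, matches everything)
  48.0.0.0/9 (48.0.0.0 - 48.127.255.255)
  48.11.144.0/20 (48.11.144.0 - 48.11.159.255)
Total matching entries: 3.

3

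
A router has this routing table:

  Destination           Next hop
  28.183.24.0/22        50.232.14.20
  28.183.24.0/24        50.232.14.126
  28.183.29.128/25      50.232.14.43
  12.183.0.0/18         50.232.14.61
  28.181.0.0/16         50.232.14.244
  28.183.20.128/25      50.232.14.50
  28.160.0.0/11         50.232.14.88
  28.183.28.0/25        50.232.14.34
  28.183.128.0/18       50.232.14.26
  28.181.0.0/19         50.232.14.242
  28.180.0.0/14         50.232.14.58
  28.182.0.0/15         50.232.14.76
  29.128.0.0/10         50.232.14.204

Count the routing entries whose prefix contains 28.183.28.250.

3

Prefixes containing 28.183.28.250:
  28.160.0.0/11 (28.160.0.0 - 28.191.255.255)
  28.180.0.0/14 (28.180.0.0 - 28.183.255.255)
  28.182.0.0/15 (28.182.0.0 - 28.183.255.255)
Total matching entries: 3.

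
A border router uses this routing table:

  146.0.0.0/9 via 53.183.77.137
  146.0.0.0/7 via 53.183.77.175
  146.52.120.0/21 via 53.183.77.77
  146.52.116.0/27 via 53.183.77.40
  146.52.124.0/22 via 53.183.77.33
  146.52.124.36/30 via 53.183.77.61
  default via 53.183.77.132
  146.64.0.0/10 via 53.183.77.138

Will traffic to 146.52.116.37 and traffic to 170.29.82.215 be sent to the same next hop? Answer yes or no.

no

146.52.116.37: longest match 146.0.0.0/9 -> 53.183.77.137
170.29.82.215: longest match 0.0.0.0/0 -> 53.183.77.132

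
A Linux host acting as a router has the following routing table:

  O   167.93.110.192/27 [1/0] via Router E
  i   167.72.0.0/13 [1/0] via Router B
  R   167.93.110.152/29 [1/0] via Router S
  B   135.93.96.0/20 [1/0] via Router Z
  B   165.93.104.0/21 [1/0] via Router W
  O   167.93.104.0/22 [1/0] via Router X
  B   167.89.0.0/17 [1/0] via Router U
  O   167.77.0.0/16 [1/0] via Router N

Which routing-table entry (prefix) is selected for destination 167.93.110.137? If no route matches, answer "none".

167.93.110.137 is outside every listed prefix and there is no default route.

none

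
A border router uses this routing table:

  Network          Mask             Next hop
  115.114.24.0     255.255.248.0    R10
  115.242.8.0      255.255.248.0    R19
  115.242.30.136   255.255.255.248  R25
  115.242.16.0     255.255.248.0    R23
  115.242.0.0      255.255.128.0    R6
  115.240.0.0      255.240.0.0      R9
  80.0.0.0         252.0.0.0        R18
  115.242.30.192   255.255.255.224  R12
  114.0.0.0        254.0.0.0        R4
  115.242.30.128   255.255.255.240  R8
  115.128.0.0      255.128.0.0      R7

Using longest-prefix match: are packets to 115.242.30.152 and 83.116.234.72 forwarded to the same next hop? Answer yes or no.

no

115.242.30.152: longest match 115.242.0.0/17 -> R6
83.116.234.72: longest match 80.0.0.0/6 -> R18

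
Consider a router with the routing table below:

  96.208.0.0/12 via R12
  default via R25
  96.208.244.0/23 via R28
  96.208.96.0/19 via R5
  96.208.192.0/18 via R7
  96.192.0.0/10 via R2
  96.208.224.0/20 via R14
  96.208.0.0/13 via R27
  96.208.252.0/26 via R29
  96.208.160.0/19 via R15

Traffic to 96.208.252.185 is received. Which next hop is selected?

Routes whose prefix contains 96.208.252.185:
  0.0.0.0/0 (default, matches everything) -> R25
  96.192.0.0/10 (96.192.0.0 - 96.255.255.255) -> R2
  96.208.0.0/12 (96.208.0.0 - 96.223.255.255) -> R12
  96.208.0.0/13 (96.208.0.0 - 96.215.255.255) -> R27
  96.208.192.0/18 (96.208.192.0 - 96.208.255.255) -> R7
More-specific entries that do NOT match:
  96.208.252.0/26 (96.208.252.0 - 96.208.252.63) does not contain 96.208.252.185
  96.208.244.0/23 (96.208.244.0 - 96.208.245.255) does not contain 96.208.252.185
  96.208.224.0/20 (96.208.224.0 - 96.208.239.255) does not contain 96.208.252.185
  96.208.96.0/19 (96.208.96.0 - 96.208.127.255) does not contain 96.208.252.185
  96.208.160.0/19 (96.208.160.0 - 96.208.191.255) does not contain 96.208.252.185
Longest matching prefix is /18 -> next hop R7.

R7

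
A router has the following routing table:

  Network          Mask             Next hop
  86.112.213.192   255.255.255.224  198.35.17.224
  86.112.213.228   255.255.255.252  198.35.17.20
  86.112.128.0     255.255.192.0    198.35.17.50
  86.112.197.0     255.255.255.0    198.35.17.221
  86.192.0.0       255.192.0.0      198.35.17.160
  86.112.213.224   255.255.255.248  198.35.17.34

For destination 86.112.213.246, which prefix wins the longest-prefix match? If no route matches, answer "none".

none

86.112.213.246 is outside every listed prefix and there is no default route.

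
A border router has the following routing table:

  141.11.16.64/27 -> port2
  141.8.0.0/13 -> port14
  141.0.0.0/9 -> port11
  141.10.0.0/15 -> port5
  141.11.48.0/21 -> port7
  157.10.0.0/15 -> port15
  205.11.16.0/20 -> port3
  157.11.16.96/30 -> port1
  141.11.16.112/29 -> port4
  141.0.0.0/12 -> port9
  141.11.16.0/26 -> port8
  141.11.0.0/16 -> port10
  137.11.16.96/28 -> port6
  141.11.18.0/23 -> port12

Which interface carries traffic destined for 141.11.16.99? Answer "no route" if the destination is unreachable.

port10

Routes whose prefix contains 141.11.16.99:
  141.0.0.0/9 (141.0.0.0 - 141.127.255.255) -> port11
  141.0.0.0/12 (141.0.0.0 - 141.15.255.255) -> port9
  141.8.0.0/13 (141.8.0.0 - 141.15.255.255) -> port14
  141.10.0.0/15 (141.10.0.0 - 141.11.255.255) -> port5
  141.11.0.0/16 (141.11.0.0 - 141.11.255.255) -> port10
More-specific entries that do NOT match:
  157.11.16.96/30 (157.11.16.96 - 157.11.16.99) does not contain 141.11.16.99
  141.11.16.112/29 (141.11.16.112 - 141.11.16.119) does not contain 141.11.16.99
  137.11.16.96/28 (137.11.16.96 - 137.11.16.111) does not contain 141.11.16.99
  141.11.16.64/27 (141.11.16.64 - 141.11.16.95) does not contain 141.11.16.99
  141.11.16.0/26 (141.11.16.0 - 141.11.16.63) does not contain 141.11.16.99
  141.11.18.0/23 (141.11.18.0 - 141.11.19.255) does not contain 141.11.16.99
  141.11.48.0/21 (141.11.48.0 - 141.11.55.255) does not contain 141.11.16.99
  205.11.16.0/20 (205.11.16.0 - 205.11.31.255) does not contain 141.11.16.99
Longest matching prefix is /16 -> interface port10.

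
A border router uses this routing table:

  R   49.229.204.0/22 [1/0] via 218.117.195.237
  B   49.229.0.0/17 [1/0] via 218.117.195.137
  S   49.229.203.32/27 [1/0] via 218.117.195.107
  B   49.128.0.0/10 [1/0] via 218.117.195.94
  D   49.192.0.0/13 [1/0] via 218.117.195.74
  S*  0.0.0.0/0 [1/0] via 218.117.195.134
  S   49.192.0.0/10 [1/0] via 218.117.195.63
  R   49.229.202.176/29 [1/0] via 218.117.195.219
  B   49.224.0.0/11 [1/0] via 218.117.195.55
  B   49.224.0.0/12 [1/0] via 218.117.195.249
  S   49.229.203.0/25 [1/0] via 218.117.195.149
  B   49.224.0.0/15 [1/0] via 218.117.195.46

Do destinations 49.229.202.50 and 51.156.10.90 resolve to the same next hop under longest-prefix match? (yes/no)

no

49.229.202.50: longest match 49.224.0.0/12 -> 218.117.195.249
51.156.10.90: longest match 0.0.0.0/0 -> 218.117.195.134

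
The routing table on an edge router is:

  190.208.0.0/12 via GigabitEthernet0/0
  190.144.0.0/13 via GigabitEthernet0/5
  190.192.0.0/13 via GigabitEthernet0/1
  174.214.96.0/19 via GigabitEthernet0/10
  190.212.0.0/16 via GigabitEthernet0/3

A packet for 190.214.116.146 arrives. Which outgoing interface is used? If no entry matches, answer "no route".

GigabitEthernet0/0

Routes whose prefix contains 190.214.116.146:
  190.208.0.0/12 (190.208.0.0 - 190.223.255.255) -> GigabitEthernet0/0
More-specific entries that do NOT match:
  174.214.96.0/19 (174.214.96.0 - 174.214.127.255) does not contain 190.214.116.146
  190.212.0.0/16 (190.212.0.0 - 190.212.255.255) does not contain 190.214.116.146
  190.144.0.0/13 (190.144.0.0 - 190.151.255.255) does not contain 190.214.116.146
  190.192.0.0/13 (190.192.0.0 - 190.199.255.255) does not contain 190.214.116.146
Longest matching prefix is /12 -> interface GigabitEthernet0/0.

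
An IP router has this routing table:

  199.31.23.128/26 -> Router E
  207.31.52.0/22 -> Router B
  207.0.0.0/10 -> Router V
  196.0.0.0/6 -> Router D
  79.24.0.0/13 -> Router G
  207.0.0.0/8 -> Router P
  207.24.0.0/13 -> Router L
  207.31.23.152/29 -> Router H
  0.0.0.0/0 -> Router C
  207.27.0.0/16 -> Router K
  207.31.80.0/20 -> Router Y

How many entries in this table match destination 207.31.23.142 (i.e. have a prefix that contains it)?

4

Prefixes containing 207.31.23.142:
  0.0.0.0/0 (default, matches everything)
  207.0.0.0/8 (207.0.0.0 - 207.255.255.255)
  207.0.0.0/10 (207.0.0.0 - 207.63.255.255)
  207.24.0.0/13 (207.24.0.0 - 207.31.255.255)
Total matching entries: 4.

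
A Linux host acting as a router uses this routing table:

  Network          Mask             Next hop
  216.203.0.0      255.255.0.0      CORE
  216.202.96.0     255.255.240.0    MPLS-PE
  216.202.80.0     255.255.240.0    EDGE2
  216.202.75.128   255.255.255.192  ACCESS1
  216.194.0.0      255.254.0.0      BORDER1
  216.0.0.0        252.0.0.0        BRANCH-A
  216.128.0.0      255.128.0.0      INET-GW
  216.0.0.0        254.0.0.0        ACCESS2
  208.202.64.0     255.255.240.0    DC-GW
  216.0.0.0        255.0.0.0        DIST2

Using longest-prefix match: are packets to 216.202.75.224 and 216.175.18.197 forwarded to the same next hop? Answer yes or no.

216.202.75.224: longest match 216.128.0.0/9 -> INET-GW
216.175.18.197: longest match 216.128.0.0/9 -> INET-GW

yes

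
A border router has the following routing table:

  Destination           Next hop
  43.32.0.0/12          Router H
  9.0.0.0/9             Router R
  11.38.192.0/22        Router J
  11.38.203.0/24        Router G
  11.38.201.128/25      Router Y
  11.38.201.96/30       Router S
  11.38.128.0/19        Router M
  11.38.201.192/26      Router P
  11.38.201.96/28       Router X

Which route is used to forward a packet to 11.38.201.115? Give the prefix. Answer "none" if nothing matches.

none

11.38.201.115 is outside every listed prefix and there is no default route.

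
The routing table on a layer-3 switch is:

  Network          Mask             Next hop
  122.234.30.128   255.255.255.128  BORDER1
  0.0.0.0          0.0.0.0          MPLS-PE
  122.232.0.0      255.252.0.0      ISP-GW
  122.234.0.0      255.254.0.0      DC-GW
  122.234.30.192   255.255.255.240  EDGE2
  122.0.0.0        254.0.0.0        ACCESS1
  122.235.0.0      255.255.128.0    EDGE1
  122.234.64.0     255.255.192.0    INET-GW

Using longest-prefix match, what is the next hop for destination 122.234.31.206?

DC-GW

Routes whose prefix contains 122.234.31.206:
  0.0.0.0/0 (default, matches everything) -> MPLS-PE
  122.0.0.0/7 (122.0.0.0 - 123.255.255.255) -> ACCESS1
  122.232.0.0/14 (122.232.0.0 - 122.235.255.255) -> ISP-GW
  122.234.0.0/15 (122.234.0.0 - 122.235.255.255) -> DC-GW
More-specific entries that do NOT match:
  122.234.30.192/28 (122.234.30.192 - 122.234.30.207) does not contain 122.234.31.206
  122.234.30.128/25 (122.234.30.128 - 122.234.30.255) does not contain 122.234.31.206
  122.234.64.0/18 (122.234.64.0 - 122.234.127.255) does not contain 122.234.31.206
  122.235.0.0/17 (122.235.0.0 - 122.235.127.255) does not contain 122.234.31.206
Longest matching prefix is /15 -> next hop DC-GW.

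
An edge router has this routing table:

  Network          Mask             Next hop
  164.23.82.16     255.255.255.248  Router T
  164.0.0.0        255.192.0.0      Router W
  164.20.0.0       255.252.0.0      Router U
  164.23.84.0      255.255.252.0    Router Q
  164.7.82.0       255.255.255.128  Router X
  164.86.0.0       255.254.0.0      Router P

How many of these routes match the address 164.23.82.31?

2

Prefixes containing 164.23.82.31:
  164.0.0.0/10 (164.0.0.0 - 164.63.255.255)
  164.20.0.0/14 (164.20.0.0 - 164.23.255.255)
Total matching entries: 2.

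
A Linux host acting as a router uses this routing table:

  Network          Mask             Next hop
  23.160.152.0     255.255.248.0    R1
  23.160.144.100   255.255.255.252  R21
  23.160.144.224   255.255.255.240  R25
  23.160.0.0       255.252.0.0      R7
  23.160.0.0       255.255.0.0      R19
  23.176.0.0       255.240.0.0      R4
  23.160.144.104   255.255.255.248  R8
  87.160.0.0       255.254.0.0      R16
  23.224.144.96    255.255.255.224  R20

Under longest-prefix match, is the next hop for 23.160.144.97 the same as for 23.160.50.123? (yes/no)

23.160.144.97: longest match 23.160.0.0/16 -> R19
23.160.50.123: longest match 23.160.0.0/16 -> R19

yes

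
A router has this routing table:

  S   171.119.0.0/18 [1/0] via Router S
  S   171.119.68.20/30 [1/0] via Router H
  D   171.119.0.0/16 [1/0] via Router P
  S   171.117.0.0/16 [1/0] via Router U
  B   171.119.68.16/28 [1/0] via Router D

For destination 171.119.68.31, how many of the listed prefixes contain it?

Prefixes containing 171.119.68.31:
  171.119.0.0/16 (171.119.0.0 - 171.119.255.255)
  171.119.68.16/28 (171.119.68.16 - 171.119.68.31)
Total matching entries: 2.

2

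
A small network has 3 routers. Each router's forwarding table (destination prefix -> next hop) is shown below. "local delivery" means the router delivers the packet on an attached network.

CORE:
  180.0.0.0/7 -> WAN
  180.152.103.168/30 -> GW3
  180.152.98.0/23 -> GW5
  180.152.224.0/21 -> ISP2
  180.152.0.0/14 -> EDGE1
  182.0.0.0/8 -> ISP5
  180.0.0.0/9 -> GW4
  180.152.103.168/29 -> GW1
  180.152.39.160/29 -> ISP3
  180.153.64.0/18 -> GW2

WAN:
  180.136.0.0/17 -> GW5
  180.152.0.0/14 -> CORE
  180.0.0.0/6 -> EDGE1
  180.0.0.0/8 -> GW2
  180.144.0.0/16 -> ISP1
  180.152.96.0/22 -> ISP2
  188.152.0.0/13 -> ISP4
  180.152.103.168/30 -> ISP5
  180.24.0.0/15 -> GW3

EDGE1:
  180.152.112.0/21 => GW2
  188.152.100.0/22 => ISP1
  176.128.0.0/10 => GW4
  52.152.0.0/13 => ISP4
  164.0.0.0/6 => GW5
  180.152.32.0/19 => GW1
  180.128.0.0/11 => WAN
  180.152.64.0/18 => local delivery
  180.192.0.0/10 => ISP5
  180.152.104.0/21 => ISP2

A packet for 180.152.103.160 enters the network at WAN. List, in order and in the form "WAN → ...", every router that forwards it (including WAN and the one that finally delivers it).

WAN → CORE → EDGE1

At WAN: longest match for 180.152.103.160 is 180.152.0.0/14 -> CORE
At CORE: longest match for 180.152.103.160 is 180.152.0.0/14 -> EDGE1
At EDGE1: longest match for 180.152.103.160 is 180.152.64.0/18 -> local delivery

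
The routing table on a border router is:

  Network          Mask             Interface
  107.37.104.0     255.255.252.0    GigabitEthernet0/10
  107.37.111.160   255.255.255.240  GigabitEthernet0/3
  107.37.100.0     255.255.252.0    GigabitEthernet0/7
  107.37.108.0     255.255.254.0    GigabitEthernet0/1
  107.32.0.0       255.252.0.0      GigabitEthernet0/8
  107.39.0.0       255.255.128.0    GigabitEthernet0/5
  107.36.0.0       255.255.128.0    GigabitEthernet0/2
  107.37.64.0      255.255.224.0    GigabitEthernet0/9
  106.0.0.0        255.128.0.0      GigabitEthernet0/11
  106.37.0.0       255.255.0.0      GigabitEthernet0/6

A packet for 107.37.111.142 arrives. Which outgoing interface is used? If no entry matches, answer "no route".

no route

No entry's prefix contains 107.37.111.142; there is no default route.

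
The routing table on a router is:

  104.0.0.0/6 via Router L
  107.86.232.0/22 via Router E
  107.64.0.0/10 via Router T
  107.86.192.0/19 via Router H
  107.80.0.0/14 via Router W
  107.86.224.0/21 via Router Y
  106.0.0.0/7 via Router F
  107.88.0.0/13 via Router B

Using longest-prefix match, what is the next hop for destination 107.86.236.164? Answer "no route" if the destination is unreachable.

Router T

Routes whose prefix contains 107.86.236.164:
  104.0.0.0/6 (104.0.0.0 - 107.255.255.255) -> Router L
  106.0.0.0/7 (106.0.0.0 - 107.255.255.255) -> Router F
  107.64.0.0/10 (107.64.0.0 - 107.127.255.255) -> Router T
More-specific entries that do NOT match:
  107.86.232.0/22 (107.86.232.0 - 107.86.235.255) does not contain 107.86.236.164
  107.86.224.0/21 (107.86.224.0 - 107.86.231.255) does not contain 107.86.236.164
  107.86.192.0/19 (107.86.192.0 - 107.86.223.255) does not contain 107.86.236.164
  107.80.0.0/14 (107.80.0.0 - 107.83.255.255) does not contain 107.86.236.164
  107.88.0.0/13 (107.88.0.0 - 107.95.255.255) does not contain 107.86.236.164
Longest matching prefix is /10 -> next hop Router T.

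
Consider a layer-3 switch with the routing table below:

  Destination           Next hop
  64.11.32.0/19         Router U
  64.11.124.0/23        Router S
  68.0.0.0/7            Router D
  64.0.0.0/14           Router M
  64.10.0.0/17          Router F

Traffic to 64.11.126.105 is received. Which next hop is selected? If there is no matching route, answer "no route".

no route

No entry's prefix contains 64.11.126.105; there is no default route.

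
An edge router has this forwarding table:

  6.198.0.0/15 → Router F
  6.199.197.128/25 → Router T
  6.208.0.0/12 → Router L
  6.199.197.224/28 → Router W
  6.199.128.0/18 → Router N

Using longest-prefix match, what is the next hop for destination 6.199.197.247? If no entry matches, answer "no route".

Router T

Routes whose prefix contains 6.199.197.247:
  6.198.0.0/15 (6.198.0.0 - 6.199.255.255) -> Router F
  6.199.197.128/25 (6.199.197.128 - 6.199.197.255) -> Router T
More-specific entries that do NOT match:
  6.199.197.224/28 (6.199.197.224 - 6.199.197.239) does not contain 6.199.197.247
Longest matching prefix is /25 -> next hop Router T.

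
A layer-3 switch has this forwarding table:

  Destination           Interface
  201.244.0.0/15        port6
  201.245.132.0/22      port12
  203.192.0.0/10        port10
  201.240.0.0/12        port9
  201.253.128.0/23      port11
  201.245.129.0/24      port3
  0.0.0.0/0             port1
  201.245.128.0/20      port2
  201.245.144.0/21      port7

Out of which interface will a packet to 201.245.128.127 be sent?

Routes whose prefix contains 201.245.128.127:
  0.0.0.0/0 (default, matches everything) -> port1
  201.240.0.0/12 (201.240.0.0 - 201.255.255.255) -> port9
  201.244.0.0/15 (201.244.0.0 - 201.245.255.255) -> port6
  201.245.128.0/20 (201.245.128.0 - 201.245.143.255) -> port2
More-specific entries that do NOT match:
  201.245.129.0/24 (201.245.129.0 - 201.245.129.255) does not contain 201.245.128.127
  201.253.128.0/23 (201.253.128.0 - 201.253.129.255) does not contain 201.245.128.127
  201.245.132.0/22 (201.245.132.0 - 201.245.135.255) does not contain 201.245.128.127
  201.245.144.0/21 (201.245.144.0 - 201.245.151.255) does not contain 201.245.128.127
Longest matching prefix is /20 -> interface port2.

port2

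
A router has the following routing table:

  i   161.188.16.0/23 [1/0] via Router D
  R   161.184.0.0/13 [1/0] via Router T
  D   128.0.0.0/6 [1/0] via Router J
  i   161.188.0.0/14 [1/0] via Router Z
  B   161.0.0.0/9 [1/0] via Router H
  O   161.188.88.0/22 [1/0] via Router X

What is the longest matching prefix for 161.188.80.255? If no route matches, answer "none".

161.188.0.0/14

Entries matching 161.188.80.255:
  161.184.0.0/13 (161.184.0.0 - 161.191.255.255)
  161.188.0.0/14 (161.188.0.0 - 161.191.255.255)
Most specific is 161.188.0.0/14.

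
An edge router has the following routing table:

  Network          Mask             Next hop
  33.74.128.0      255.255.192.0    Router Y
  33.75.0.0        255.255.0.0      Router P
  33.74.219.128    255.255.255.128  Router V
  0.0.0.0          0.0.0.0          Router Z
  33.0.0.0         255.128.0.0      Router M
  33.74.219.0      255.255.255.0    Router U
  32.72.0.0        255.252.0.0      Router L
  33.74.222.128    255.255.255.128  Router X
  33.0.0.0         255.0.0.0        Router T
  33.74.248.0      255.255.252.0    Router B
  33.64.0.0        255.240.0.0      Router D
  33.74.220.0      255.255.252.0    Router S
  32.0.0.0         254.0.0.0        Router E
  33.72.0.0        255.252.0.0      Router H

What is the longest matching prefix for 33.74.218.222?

33.72.0.0/14

Entries matching 33.74.218.222:
  0.0.0.0/0 (default, matches everything)
  32.0.0.0/7 (32.0.0.0 - 33.255.255.255)
  33.0.0.0/8 (33.0.0.0 - 33.255.255.255)
  33.0.0.0/9 (33.0.0.0 - 33.127.255.255)
  33.64.0.0/12 (33.64.0.0 - 33.79.255.255)
  33.72.0.0/14 (33.72.0.0 - 33.75.255.255)
Most specific is 33.72.0.0/14.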